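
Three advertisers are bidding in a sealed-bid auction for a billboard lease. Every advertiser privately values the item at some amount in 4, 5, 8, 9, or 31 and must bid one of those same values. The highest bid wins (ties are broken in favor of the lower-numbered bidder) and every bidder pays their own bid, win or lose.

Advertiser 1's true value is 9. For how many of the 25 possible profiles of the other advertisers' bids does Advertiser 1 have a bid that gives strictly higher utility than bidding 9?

18

Others bid (4, 4): truth gives 0; bid 4 gives 5 > 0. Violating.
Others bid (4, 5): truth gives 0; bid 5 gives 4 > 0. Violating.
Others bid (4, 8): truth gives 0; bid 8 gives 1 > 0. Violating.
Others bid (4, 31): truth gives -9; bid 4 gives -4 > -9. Violating.
Others bid (4, 9): truth gives 0; no alternative beats it.
Others bid (5, 9): truth gives 0; no alternative beats it.
(Checking all 25 profiles: 18 have a profitable deviation, 7 do not.)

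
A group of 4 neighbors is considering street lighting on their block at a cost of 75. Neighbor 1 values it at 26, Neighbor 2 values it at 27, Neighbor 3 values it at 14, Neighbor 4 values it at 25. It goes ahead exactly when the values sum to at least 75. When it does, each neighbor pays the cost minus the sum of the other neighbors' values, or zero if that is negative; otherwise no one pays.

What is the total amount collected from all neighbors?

27

Total value 92 ≥ cost 75, so it is built.
Neighbor 1: others sum to 66; max(0, 75 - 66) = 9.
Neighbor 2: others sum to 65; max(0, 75 - 65) = 10.
Neighbor 3: others sum to 78; max(0, 75 - 78) = 0.
Neighbor 4: others sum to 67; max(0, 75 - 67) = 8.
Total collected = 9 + 10 + 0 + 8 = 27.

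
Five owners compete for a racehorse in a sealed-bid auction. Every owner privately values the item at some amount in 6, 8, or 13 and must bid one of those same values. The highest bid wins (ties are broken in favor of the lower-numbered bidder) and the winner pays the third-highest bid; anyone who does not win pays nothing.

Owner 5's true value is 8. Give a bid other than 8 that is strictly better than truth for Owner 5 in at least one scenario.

Suppose Owner 1 bids 6, Owner 2 bids 6, Owner 3 bids 6 and Owner 4 bids 8.
Bid 8: loses, pays 0, utility 0.
Bid 13: wins, pays 6, utility 8 - 6 = 2.
So bidding 13 beats truth here (2 > 0).

13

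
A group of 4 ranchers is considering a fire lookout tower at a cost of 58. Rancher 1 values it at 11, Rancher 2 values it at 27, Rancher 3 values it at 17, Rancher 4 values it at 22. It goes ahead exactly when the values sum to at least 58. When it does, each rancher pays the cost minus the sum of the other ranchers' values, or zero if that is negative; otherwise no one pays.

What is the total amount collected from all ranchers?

11

Total value 77 ≥ cost 58, so it is built.
Rancher 1: others sum to 66; max(0, 58 - 66) = 0.
Rancher 2: others sum to 50; max(0, 58 - 50) = 8.
Rancher 3: others sum to 60; max(0, 58 - 60) = 0.
Rancher 4: others sum to 55; max(0, 58 - 55) = 3.
Total collected = 0 + 8 + 0 + 3 = 11.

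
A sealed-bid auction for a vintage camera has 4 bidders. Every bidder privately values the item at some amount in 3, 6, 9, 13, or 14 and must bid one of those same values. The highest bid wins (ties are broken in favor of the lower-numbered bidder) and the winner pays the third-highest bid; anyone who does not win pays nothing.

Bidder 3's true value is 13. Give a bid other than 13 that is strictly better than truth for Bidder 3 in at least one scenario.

14

Suppose Bidder 1 bids 3, Bidder 2 bids 3 and Bidder 4 bids 14.
Bid 13: loses, pays 0, utility 0.
Bid 14: wins, pays 3, utility 13 - 3 = 10.
So bidding 14 beats truth here (10 > 0).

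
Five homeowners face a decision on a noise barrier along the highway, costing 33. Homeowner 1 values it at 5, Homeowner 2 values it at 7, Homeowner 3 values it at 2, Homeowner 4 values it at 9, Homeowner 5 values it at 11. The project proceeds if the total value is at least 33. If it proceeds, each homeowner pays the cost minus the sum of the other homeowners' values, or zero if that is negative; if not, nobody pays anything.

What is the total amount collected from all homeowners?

29

Total value 34 ≥ cost 33, so it is built.
Homeowner 1: others sum to 29; max(0, 33 - 29) = 4.
Homeowner 2: others sum to 27; max(0, 33 - 27) = 6.
Homeowner 3: others sum to 32; max(0, 33 - 32) = 1.
Homeowner 4: others sum to 25; max(0, 33 - 25) = 8.
Homeowner 5: others sum to 23; max(0, 33 - 23) = 10.
Total collected = 4 + 6 + 1 + 8 + 10 = 29.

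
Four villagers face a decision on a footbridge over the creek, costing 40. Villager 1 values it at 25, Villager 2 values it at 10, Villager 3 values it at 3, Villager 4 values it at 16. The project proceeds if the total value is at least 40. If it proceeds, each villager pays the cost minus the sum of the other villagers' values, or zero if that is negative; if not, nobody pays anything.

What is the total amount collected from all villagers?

13

Total value 54 ≥ cost 40, so it is built.
Villager 1: others sum to 29; max(0, 40 - 29) = 11.
Villager 2: others sum to 44; max(0, 40 - 44) = 0.
Villager 3: others sum to 51; max(0, 40 - 51) = 0.
Villager 4: others sum to 38; max(0, 40 - 38) = 2.
Total collected = 11 + 0 + 0 + 2 = 13.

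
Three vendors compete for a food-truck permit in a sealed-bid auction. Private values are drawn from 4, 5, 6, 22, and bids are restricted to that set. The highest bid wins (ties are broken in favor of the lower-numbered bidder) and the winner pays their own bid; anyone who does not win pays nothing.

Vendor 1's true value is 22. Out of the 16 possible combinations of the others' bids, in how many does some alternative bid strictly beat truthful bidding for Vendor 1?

9

Others bid (4, 4): truth gives 0; bid 4 gives 18 > 0. Violating.
Others bid (4, 5): truth gives 0; bid 5 gives 17 > 0. Violating.
Others bid (4, 6): truth gives 0; bid 6 gives 16 > 0. Violating.
Others bid (5, 4): truth gives 0; bid 5 gives 17 > 0. Violating.
Others bid (4, 22): truth gives 0; no alternative beats it.
Others bid (5, 22): truth gives 0; no alternative beats it.
(Checking all 16 profiles: 9 have a profitable deviation, 7 do not.)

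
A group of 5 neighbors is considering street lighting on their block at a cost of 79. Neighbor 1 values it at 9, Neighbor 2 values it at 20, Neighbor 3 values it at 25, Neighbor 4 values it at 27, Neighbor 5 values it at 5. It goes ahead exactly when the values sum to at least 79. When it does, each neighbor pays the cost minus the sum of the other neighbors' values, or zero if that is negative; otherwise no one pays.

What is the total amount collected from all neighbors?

Total value 86 ≥ cost 79, so it is built.
Neighbor 1: others sum to 77; max(0, 79 - 77) = 2.
Neighbor 2: others sum to 66; max(0, 79 - 66) = 13.
Neighbor 3: others sum to 61; max(0, 79 - 61) = 18.
Neighbor 4: others sum to 59; max(0, 79 - 59) = 20.
Neighbor 5: others sum to 81; max(0, 79 - 81) = 0.
Total collected = 2 + 13 + 18 + 20 + 0 = 53.

53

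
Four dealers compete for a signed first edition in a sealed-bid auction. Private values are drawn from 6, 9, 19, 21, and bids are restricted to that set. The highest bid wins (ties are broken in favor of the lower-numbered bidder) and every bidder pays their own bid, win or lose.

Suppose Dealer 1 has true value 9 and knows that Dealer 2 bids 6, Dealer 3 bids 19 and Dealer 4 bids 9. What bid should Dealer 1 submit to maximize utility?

Bid 6: loses but pays 6, utility -6.
Bid 9: loses but pays 9, utility -9.
Bid 19: wins, pays 19, utility 9 - 19 = -10.
Bid 21: wins, pays 21, utility 9 - 21 = -12.
The best choice is 6 with utility -6.

6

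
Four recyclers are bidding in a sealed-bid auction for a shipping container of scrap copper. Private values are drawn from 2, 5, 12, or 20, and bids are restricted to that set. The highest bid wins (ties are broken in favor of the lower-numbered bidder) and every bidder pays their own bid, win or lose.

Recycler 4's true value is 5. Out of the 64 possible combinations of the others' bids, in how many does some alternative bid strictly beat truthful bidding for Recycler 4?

Others bid (2, 2, 5): truth gives -5; bid 2 gives -2 > -5. Violating.
Others bid (2, 2, 12): truth gives -5; bid 2 gives -2 > -5. Violating.
Others bid (2, 2, 20): truth gives -5; bid 2 gives -2 > -5. Violating.
Others bid (2, 5, 2): truth gives -5; bid 2 gives -2 > -5. Violating.
Others bid (2, 2, 2): truth gives 0; no alternative beats it.
(Checking all 64 profiles: 63 have a profitable deviation, 1 does not.)

63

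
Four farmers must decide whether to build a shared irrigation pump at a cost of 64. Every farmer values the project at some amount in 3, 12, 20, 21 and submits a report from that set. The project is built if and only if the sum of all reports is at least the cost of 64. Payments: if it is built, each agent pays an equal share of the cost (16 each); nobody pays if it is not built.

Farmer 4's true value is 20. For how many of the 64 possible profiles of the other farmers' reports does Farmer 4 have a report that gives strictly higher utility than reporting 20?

3

Others report (3, 20, 20): truth gives 0; report 21 gives 4 > 0. Violating.
Others report (20, 3, 20): truth gives 0; report 21 gives 4 > 0. Violating.
Others report (20, 20, 3): truth gives 0; report 21 gives 4 > 0. Violating.
Others report (3, 3, 3): truth gives 0; no alternative beats it.
Others report (3, 3, 12): truth gives 0; no alternative beats it.
(Checking all 64 profiles: 3 have a profitable deviation, 61 do not.)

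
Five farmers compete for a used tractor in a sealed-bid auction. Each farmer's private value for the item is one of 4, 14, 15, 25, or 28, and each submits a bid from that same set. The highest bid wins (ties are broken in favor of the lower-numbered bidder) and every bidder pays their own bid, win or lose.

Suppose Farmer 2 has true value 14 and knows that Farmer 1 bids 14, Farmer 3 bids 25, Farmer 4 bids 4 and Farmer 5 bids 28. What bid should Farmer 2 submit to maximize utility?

4

Bid 4: loses but pays 4, utility -4.
Bid 14: loses but pays 14, utility -14.
Bid 15: loses but pays 15, utility -15.
Bid 25: loses but pays 25, utility -25.
Bid 28: wins, pays 28, utility 14 - 28 = -14.
The best choice is 4 with utility -4.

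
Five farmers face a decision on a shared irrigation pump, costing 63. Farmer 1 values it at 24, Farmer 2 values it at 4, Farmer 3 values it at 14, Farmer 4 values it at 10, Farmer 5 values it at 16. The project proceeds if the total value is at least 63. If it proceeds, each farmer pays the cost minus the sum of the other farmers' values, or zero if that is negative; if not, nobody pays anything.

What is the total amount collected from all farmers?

44

Total value 68 ≥ cost 63, so it is built.
Farmer 1: others sum to 44; max(0, 63 - 44) = 19.
Farmer 2: others sum to 64; max(0, 63 - 64) = 0.
Farmer 3: others sum to 54; max(0, 63 - 54) = 9.
Farmer 4: others sum to 58; max(0, 63 - 58) = 5.
Farmer 5: others sum to 52; max(0, 63 - 52) = 11.
Total collected = 19 + 0 + 9 + 5 + 11 = 44.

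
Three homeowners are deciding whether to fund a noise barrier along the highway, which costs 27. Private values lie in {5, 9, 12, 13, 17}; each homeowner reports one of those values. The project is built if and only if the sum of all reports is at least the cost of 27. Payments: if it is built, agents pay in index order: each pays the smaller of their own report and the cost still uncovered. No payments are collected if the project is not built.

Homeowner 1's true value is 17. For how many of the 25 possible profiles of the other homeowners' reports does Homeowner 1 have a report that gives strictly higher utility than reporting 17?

24

Others report (5, 9): truth gives 0; report 13 gives 4 > 0. Violating.
Others report (5, 12): truth gives 0; report 12 gives 5 > 0. Violating.
Others report (5, 13): truth gives 0; report 9 gives 8 > 0. Violating.
Others report (5, 17): truth gives 0; report 5 gives 12 > 0. Violating.
Others report (5, 5): truth gives 0; no alternative beats it.
(Checking all 25 profiles: 24 have a profitable deviation, 1 does not.)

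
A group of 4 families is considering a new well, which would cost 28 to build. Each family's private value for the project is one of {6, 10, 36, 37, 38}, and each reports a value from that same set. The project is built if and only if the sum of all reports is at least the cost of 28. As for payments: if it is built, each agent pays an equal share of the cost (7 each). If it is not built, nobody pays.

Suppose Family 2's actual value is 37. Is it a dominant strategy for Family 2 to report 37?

Yes

Check each profile of the others' reports and compare truth against every alternative report.
Others report (6, 6, 6): truth gives 30, best alternative gives 30.
Others report (6, 6, 10): truth gives 30, best alternative gives 30.
Others report (6, 6, 36): truth gives 30, best alternative gives 30.
Others report (6, 6, 37): truth gives 30, best alternative gives 30.
Others report (6, 6, 38): truth gives 30, best alternative gives 30.
Others report (6, 10, 6): truth gives 30, best alternative gives 30.
(Remaining 119 profiles checked similarly; truth is weakly best in each.)
In every case the truthful report is at least as good as any alternative, so it is a dominant strategy.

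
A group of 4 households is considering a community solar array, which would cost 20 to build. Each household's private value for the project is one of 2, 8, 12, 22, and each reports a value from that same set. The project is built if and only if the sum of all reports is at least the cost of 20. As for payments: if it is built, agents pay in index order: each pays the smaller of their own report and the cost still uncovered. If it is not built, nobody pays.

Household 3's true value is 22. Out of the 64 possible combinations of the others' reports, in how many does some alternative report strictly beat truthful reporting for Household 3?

Others report (2, 2, 8): truth gives 6; report 8 gives 14 > 6. Violating.
Others report (2, 2, 12): truth gives 6; report 8 gives 14 > 6. Violating.
Others report (2, 2, 22): truth gives 6; report 2 gives 20 > 6. Violating.
Others report (2, 8, 2): truth gives 12; report 8 gives 14 > 12. Violating.
Others report (2, 2, 2): truth gives 6; no alternative beats it.
Others report (2, 12, 2): truth gives 16; no alternative beats it.
(Checking all 64 profiles: 21 have a profitable deviation, 43 do not.)

21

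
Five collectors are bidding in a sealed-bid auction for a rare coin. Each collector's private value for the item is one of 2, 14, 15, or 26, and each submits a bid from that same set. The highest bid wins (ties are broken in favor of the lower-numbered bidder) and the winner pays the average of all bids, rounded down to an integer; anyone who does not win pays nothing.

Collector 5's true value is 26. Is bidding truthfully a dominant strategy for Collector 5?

Consider the case where Collector 1 bids 2, Collector 2 bids 2, Collector 3 bids 2 and Collector 4 bids 2.
Truthful bid 26: wins, pays 6, utility 26 - 6 = 20.
Bid 14 instead: wins, pays 4, utility 26 - 4 = 22.
Since 22 > 20, bidding 14 is strictly better here, so truthful bidding is not dominant.

No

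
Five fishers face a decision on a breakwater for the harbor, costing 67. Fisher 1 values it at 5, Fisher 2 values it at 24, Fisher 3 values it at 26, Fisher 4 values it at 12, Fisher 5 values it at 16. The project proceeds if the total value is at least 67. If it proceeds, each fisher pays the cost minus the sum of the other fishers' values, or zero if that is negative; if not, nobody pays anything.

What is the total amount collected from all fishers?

Total value 83 ≥ cost 67, so it is built.
Fisher 1: others sum to 78; max(0, 67 - 78) = 0.
Fisher 2: others sum to 59; max(0, 67 - 59) = 8.
Fisher 3: others sum to 57; max(0, 67 - 57) = 10.
Fisher 4: others sum to 71; max(0, 67 - 71) = 0.
Fisher 5: others sum to 67; max(0, 67 - 67) = 0.
Total collected = 0 + 8 + 10 + 0 + 0 = 18.

18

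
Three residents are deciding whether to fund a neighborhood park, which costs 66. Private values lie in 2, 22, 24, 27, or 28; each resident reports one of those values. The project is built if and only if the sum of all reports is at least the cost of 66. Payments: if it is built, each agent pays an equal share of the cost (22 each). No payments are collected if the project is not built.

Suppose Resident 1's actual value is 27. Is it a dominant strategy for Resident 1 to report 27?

Check each profile of the others' reports and compare truth against every alternative report.
Others report (22, 22): truth gives 5, best alternative gives 5.
Others report (22, 24): truth gives 5, best alternative gives 5.
Others report (22, 27): truth gives 5, best alternative gives 5.
Others report (22, 28): truth gives 5, best alternative gives 5.
Others report (24, 22): truth gives 5, best alternative gives 5.
Others report (24, 24): truth gives 5, best alternative gives 5.
(Remaining 19 profiles checked similarly; truth is weakly best in each.)
In every case the truthful report is at least as good as any alternative, so it is a dominant strategy.

Yes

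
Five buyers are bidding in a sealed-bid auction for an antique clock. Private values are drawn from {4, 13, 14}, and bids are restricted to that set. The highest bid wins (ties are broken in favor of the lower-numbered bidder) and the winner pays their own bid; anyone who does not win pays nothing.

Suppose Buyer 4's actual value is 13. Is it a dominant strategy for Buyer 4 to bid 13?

Yes

Check each profile of the others' bids and compare truth against every alternative bid.
Others bid (4, 4, 4, 4): truth gives 0, best alternative gives 0.
Others bid (4, 4, 4, 13): truth gives 0, best alternative gives 0.
Others bid (4, 4, 4, 14): truth gives 0, best alternative gives 0.
Others bid (4, 4, 13, 4): truth gives 0, best alternative gives 0.
Others bid (4, 4, 13, 13): truth gives 0, best alternative gives 0.
Others bid (4, 4, 13, 14): truth gives 0, best alternative gives 0.
(Remaining 75 profiles checked similarly; truth is weakly best in each.)
In every case the truthful bid is at least as good as any alternative, so it is a dominant strategy.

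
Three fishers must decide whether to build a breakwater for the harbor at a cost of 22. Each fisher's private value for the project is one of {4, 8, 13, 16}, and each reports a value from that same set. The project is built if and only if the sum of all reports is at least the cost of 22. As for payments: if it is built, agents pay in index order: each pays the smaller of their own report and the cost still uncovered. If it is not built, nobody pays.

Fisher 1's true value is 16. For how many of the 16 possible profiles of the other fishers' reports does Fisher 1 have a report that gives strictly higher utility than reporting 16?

15

Others report (4, 8): truth gives 0; report 13 gives 3 > 0. Violating.
Others report (4, 13): truth gives 0; report 8 gives 8 > 0. Violating.
Others report (4, 16): truth gives 0; report 4 gives 12 > 0. Violating.
Others report (8, 4): truth gives 0; report 13 gives 3 > 0. Violating.
Others report (4, 4): truth gives 0; no alternative beats it.
(Checking all 16 profiles: 15 have a profitable deviation, 1 does not.)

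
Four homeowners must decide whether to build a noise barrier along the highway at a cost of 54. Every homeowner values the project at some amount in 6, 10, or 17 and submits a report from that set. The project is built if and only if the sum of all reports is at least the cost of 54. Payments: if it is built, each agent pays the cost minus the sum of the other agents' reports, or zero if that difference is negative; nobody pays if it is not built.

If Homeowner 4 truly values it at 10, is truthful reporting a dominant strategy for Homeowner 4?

Check each profile of the others' reports and compare truth against every alternative report.
Others report (17, 17, 17): truth gives 7, best alternative gives 7.
Others report (6, 6, 6): truth gives 0, best alternative gives 0.
Others report (6, 6, 10): truth gives 0, best alternative gives 0.
Others report (6, 6, 17): truth gives 0, best alternative gives 0.
Others report (6, 10, 6): truth gives 0, best alternative gives 0.
Others report (6, 10, 10): truth gives 0, best alternative gives 0.
(Remaining 21 profiles checked similarly; truth is weakly best in each.)
In every case the truthful report is at least as good as any alternative, so it is a dominant strategy.

Yes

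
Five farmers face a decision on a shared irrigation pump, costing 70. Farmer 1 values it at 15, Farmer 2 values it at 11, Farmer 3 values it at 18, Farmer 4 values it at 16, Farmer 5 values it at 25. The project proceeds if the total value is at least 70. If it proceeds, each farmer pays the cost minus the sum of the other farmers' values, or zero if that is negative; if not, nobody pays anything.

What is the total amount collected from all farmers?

Total value 85 ≥ cost 70, so it is built.
Farmer 1: others sum to 70; max(0, 70 - 70) = 0.
Farmer 2: others sum to 74; max(0, 70 - 74) = 0.
Farmer 3: others sum to 67; max(0, 70 - 67) = 3.
Farmer 4: others sum to 69; max(0, 70 - 69) = 1.
Farmer 5: others sum to 60; max(0, 70 - 60) = 10.
Total collected = 0 + 0 + 3 + 1 + 10 = 14.

14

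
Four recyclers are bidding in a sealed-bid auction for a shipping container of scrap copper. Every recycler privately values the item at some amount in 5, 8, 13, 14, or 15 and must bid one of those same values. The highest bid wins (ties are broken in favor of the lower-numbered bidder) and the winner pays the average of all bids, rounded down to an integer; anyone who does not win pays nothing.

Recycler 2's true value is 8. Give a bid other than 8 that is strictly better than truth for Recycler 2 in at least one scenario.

Suppose Recycler 1 bids 8, Recycler 3 bids 5 and Recycler 4 bids 5.
Bid 8: loses, pays 0, utility 0.
Bid 13: wins, pays 7, utility 8 - 7 = 1.
So bidding 13 beats truth here (1 > 0).

13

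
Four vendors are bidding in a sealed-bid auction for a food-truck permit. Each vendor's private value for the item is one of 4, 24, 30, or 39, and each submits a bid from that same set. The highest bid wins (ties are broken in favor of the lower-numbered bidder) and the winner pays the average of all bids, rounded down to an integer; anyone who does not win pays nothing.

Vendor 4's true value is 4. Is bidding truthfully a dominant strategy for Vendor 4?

Yes

Check each profile of the others' bids and compare truth against every alternative bid.
Others bid (4, 4, 4): truth gives 0, best alternative gives -5.
Others bid (4, 4, 24): truth gives 0, best alternative gives 0.
Others bid (4, 4, 30): truth gives 0, best alternative gives 0.
Others bid (4, 4, 39): truth gives 0, best alternative gives 0.
Others bid (4, 24, 4): truth gives 0, best alternative gives 0.
Others bid (4, 24, 24): truth gives 0, best alternative gives 0.
(Remaining 58 profiles checked similarly; truth is weakly best in each.)
In every case the truthful bid is at least as good as any alternative, so it is a dominant strategy.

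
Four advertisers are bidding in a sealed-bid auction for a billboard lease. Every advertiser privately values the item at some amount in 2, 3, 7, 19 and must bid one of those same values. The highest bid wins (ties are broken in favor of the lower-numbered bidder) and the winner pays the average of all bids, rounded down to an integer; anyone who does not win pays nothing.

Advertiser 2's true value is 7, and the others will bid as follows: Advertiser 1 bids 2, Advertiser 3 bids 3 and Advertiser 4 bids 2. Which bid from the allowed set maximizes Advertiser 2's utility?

3

Bid 2: loses, pays 0, utility 0.
Bid 3: wins, pays 2, utility 7 - 2 = 5.
Bid 7: wins, pays 3, utility 7 - 3 = 4.
Bid 19: wins, pays 6, utility 7 - 6 = 1.
The best choice is 3 with utility 5.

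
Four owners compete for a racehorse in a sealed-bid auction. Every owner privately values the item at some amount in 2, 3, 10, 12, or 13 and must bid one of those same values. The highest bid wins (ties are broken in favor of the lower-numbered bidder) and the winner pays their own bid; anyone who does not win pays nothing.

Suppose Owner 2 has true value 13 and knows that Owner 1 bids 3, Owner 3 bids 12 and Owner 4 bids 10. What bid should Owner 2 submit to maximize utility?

12

Bid 2: loses, pays 0, utility 0.
Bid 3: loses, pays 0, utility 0.
Bid 10: loses, pays 0, utility 0.
Bid 12: wins, pays 12, utility 13 - 12 = 1.
Bid 13: wins, pays 13, utility 13 - 13 = 0.
The best choice is 12 with utility 1.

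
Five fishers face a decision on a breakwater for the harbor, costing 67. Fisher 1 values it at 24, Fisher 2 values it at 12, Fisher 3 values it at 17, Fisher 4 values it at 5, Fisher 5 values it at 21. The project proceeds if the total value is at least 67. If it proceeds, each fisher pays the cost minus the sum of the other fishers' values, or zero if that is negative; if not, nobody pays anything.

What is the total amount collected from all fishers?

Total value 79 ≥ cost 67, so it is built.
Fisher 1: others sum to 55; max(0, 67 - 55) = 12.
Fisher 2: others sum to 67; max(0, 67 - 67) = 0.
Fisher 3: others sum to 62; max(0, 67 - 62) = 5.
Fisher 4: others sum to 74; max(0, 67 - 74) = 0.
Fisher 5: others sum to 58; max(0, 67 - 58) = 9.
Total collected = 12 + 0 + 5 + 0 + 9 = 26.

26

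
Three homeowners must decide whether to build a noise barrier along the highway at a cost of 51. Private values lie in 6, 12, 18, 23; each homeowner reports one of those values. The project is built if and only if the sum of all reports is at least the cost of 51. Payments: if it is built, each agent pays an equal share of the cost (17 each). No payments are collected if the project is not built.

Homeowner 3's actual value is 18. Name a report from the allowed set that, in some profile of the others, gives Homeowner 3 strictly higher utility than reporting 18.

Suppose Homeowner 1 reports 6 and Homeowner 2 reports 23.
Report 18: project not built, utility 0.
Report 23: project built, pays 17, utility 18 - 17 = 1.
So reporting 23 beats truth here (1 > 0).

23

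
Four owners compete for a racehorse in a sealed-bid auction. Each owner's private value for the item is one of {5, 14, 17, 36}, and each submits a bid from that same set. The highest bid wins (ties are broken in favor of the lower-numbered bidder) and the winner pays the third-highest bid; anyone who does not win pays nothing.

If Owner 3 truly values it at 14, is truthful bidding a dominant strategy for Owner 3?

No

Consider the case where Owner 1 bids 5, Owner 2 bids 5 and Owner 4 bids 17.
Truthful bid 14: loses, pays 0, utility 0.
Bid 17 instead: wins, pays 5, utility 14 - 5 = 9.
Since 9 > 0, bidding 17 is strictly better here, so truthful bidding is not dominant.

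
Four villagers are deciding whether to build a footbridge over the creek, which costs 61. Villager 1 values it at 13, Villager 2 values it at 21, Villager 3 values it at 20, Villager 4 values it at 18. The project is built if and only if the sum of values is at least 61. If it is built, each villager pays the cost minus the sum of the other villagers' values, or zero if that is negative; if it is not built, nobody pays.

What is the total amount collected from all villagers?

Total value 72 ≥ cost 61, so it is built.
Villager 1: others sum to 59; max(0, 61 - 59) = 2.
Villager 2: others sum to 51; max(0, 61 - 51) = 10.
Villager 3: others sum to 52; max(0, 61 - 52) = 9.
Villager 4: others sum to 54; max(0, 61 - 54) = 7.
Total collected = 2 + 10 + 9 + 7 = 28.

28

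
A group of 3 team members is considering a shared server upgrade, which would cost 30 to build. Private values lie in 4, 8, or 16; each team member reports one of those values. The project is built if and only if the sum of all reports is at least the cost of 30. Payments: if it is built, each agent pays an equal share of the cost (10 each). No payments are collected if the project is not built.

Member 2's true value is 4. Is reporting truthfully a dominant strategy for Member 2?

Yes

Check each profile of the others' reports and compare truth against every alternative report.
Others report (8, 16): truth gives 0, best alternative gives -6.
Others report (16, 8): truth gives 0, best alternative gives -6.
Others report (16, 16): truth gives -6, best alternative gives -6.
Others report (4, 4): truth gives 0, best alternative gives 0.
Others report (4, 8): truth gives 0, best alternative gives 0.
Others report (4, 16): truth gives 0, best alternative gives 0.
(Remaining 3 profiles checked similarly; truth is weakly best in each.)
In every case the truthful report is at least as good as any alternative, so it is a dominant strategy.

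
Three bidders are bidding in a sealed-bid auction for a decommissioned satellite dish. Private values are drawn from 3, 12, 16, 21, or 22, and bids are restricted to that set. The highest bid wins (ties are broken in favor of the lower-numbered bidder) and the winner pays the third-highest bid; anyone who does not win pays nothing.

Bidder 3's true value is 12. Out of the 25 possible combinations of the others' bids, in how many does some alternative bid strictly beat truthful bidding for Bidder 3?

6

Others bid (3, 12): truth gives 0; bid 16 gives 9 > 0. Violating.
Others bid (3, 16): truth gives 0; bid 21 gives 9 > 0. Violating.
Others bid (3, 21): truth gives 0; bid 22 gives 9 > 0. Violating.
Others bid (12, 3): truth gives 0; bid 16 gives 9 > 0. Violating.
Others bid (3, 3): truth gives 9; no alternative beats it.
Others bid (3, 22): truth gives 0; no alternative beats it.
(Checking all 25 profiles: 6 have a profitable deviation, 19 do not.)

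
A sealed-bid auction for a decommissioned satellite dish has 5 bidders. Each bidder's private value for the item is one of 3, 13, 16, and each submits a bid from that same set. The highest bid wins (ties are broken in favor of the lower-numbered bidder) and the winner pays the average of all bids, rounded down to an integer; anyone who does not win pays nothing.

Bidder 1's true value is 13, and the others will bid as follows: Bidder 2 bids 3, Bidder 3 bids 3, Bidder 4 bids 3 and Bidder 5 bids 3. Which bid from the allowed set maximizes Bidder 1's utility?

Bid 3: wins, pays 3, utility 13 - 3 = 10.
Bid 13: wins, pays 5, utility 13 - 5 = 8.
Bid 16: wins, pays 5, utility 13 - 5 = 8.
The best choice is 3 with utility 10.

3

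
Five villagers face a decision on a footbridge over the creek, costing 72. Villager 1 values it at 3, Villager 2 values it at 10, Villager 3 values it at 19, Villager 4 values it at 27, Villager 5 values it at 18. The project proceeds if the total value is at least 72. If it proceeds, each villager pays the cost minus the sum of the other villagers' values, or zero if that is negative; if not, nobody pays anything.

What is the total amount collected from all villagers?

Total value 77 ≥ cost 72, so it is built.
Villager 1: others sum to 74; max(0, 72 - 74) = 0.
Villager 2: others sum to 67; max(0, 72 - 67) = 5.
Villager 3: others sum to 58; max(0, 72 - 58) = 14.
Villager 4: others sum to 50; max(0, 72 - 50) = 22.
Villager 5: others sum to 59; max(0, 72 - 59) = 13.
Total collected = 0 + 5 + 14 + 22 + 13 = 54.

54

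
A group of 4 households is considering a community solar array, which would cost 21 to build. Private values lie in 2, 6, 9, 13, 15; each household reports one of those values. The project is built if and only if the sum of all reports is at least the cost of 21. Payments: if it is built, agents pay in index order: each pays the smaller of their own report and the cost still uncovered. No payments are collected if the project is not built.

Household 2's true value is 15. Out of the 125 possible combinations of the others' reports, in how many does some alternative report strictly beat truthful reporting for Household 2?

124

Others report (2, 2, 6): truth gives 0; report 13 gives 2 > 0. Violating.
Others report (2, 2, 9): truth gives 0; report 9 gives 6 > 0. Violating.
Others report (2, 2, 13): truth gives 0; report 6 gives 9 > 0. Violating.
Others report (2, 2, 15): truth gives 0; report 2 gives 13 > 0. Violating.
Others report (2, 2, 2): truth gives 0; no alternative beats it.
(Checking all 125 profiles: 124 have a profitable deviation, 1 does not.)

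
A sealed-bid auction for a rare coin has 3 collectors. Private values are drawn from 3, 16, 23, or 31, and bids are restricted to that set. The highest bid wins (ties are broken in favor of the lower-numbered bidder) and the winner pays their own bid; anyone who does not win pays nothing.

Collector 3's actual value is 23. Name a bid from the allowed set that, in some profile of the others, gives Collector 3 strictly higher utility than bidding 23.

Suppose Collector 1 bids 3 and Collector 2 bids 3.
Bid 23: wins, pays 23, utility 23 - 23 = 0.
Bid 16: wins, pays 16, utility 23 - 16 = 7.
So bidding 16 beats truth here (7 > 0).

16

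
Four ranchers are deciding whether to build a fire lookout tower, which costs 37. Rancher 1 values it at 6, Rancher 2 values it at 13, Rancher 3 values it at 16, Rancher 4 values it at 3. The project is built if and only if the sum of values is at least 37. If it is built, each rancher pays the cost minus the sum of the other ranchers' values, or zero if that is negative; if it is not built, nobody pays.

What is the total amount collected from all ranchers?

34

Total value 38 ≥ cost 37, so it is built.
Rancher 1: others sum to 32; max(0, 37 - 32) = 5.
Rancher 2: others sum to 25; max(0, 37 - 25) = 12.
Rancher 3: others sum to 22; max(0, 37 - 22) = 15.
Rancher 4: others sum to 35; max(0, 37 - 35) = 2.
Total collected = 5 + 12 + 15 + 2 = 34.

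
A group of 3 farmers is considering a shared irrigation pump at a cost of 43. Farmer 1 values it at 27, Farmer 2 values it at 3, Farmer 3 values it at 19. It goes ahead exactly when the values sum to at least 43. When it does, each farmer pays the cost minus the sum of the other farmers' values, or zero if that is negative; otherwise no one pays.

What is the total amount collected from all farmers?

34

Total value 49 ≥ cost 43, so it is built.
Farmer 1: others sum to 22; max(0, 43 - 22) = 21.
Farmer 2: others sum to 46; max(0, 43 - 46) = 0.
Farmer 3: others sum to 30; max(0, 43 - 30) = 13.
Total collected = 21 + 0 + 13 = 34.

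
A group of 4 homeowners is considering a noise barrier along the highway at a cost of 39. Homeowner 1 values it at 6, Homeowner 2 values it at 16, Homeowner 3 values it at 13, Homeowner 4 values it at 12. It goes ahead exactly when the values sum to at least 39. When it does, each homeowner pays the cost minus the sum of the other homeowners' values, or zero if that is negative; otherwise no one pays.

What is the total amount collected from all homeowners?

17

Total value 47 ≥ cost 39, so it is built.
Homeowner 1: others sum to 41; max(0, 39 - 41) = 0.
Homeowner 2: others sum to 31; max(0, 39 - 31) = 8.
Homeowner 3: others sum to 34; max(0, 39 - 34) = 5.
Homeowner 4: others sum to 35; max(0, 39 - 35) = 4.
Total collected = 0 + 8 + 5 + 4 = 17.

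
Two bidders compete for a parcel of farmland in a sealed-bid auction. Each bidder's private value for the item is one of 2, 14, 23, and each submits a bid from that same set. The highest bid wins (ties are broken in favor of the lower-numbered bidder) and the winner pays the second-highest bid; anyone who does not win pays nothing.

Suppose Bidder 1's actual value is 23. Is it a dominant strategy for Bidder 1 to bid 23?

Check each profile of the others' bids and compare truth against every alternative bid.
Others bid (2): truth gives 21, best alternative gives 21.
Others bid (14): truth gives 9, best alternative gives 9.
Others bid (23): truth gives 0, best alternative gives 0.
In every case the truthful bid is at least as good as any alternative, so it is a dominant strategy.

Yes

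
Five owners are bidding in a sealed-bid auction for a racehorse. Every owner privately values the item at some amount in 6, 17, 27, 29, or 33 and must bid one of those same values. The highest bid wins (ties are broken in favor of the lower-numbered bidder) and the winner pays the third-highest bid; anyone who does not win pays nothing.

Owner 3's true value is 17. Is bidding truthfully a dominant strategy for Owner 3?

Consider the case where Owner 1 bids 6, Owner 2 bids 6, Owner 4 bids 6 and Owner 5 bids 27.
Truthful bid 17: loses, pays 0, utility 0.
Bid 27 instead: wins, pays 6, utility 17 - 6 = 11.
Since 11 > 0, bidding 27 is strictly better here, so truthful bidding is not dominant.

No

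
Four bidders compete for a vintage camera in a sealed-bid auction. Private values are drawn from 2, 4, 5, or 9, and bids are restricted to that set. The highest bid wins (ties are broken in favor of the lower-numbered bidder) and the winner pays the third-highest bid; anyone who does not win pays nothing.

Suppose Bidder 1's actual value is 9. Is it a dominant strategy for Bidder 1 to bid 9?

Check each profile of the others' bids and compare truth against every alternative bid.
Others bid (2, 2, 9): truth gives 7, best alternative gives 0.
Others bid (2, 9, 2): truth gives 7, best alternative gives 0.
Others bid (9, 2, 2): truth gives 7, best alternative gives 0.
Others bid (2, 4, 9): truth gives 5, best alternative gives 0.
Others bid (2, 9, 4): truth gives 5, best alternative gives 0.
Others bid (4, 2, 9): truth gives 5, best alternative gives 0.
(Remaining 58 profiles checked similarly; truth is weakly best in each.)
In every case the truthful bid is at least as good as any alternative, so it is a dominant strategy.

Yes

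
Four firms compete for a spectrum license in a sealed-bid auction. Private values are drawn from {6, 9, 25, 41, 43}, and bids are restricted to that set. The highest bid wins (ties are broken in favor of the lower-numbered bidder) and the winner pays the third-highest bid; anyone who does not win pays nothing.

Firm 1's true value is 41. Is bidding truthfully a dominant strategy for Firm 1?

Consider the case where Firm 2 bids 6, Firm 3 bids 6 and Firm 4 bids 43.
Truthful bid 41: loses, pays 0, utility 0.
Bid 43 instead: wins, pays 6, utility 41 - 6 = 35.
Since 35 > 0, bidding 43 is strictly better here, so truthful bidding is not dominant.

No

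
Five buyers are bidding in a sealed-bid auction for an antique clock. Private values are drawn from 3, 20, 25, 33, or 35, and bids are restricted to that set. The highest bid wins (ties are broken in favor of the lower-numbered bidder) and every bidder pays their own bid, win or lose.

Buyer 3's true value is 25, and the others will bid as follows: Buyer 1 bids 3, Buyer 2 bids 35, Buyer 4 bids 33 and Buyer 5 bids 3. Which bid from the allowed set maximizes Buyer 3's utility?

Bid 3: loses but pays 3, utility -3.
Bid 20: loses but pays 20, utility -20.
Bid 25: loses but pays 25, utility -25.
Bid 33: loses but pays 33, utility -33.
Bid 35: loses but pays 35, utility -35.
The best choice is 3 with utility -3.

3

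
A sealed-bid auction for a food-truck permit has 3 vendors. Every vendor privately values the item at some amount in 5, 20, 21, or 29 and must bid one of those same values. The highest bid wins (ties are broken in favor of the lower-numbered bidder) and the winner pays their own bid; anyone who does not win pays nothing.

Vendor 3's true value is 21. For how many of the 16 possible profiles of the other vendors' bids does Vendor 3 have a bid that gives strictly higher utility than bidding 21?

1

Others bid (5, 5): truth gives 0; bid 20 gives 1 > 0. Violating.
Others bid (5, 20): truth gives 0; no alternative beats it.
Others bid (5, 21): truth gives 0; no alternative beats it.
(Checking all 16 profiles: 1 has a profitable deviation, 15 do not.)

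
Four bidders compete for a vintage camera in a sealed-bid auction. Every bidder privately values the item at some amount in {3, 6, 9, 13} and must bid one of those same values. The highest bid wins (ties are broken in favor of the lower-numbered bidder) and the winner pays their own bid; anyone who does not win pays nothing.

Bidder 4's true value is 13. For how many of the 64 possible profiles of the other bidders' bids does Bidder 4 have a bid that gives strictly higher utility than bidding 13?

Others bid (3, 3, 3): truth gives 0; bid 6 gives 7 > 0. Violating.
Others bid (3, 3, 6): truth gives 0; bid 9 gives 4 > 0. Violating.
Others bid (3, 6, 3): truth gives 0; bid 9 gives 4 > 0. Violating.
Others bid (3, 6, 6): truth gives 0; bid 9 gives 4 > 0. Violating.
Others bid (3, 3, 9): truth gives 0; no alternative beats it.
Others bid (3, 3, 13): truth gives 0; no alternative beats it.
(Checking all 64 profiles: 8 have a profitable deviation, 56 do not.)

8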